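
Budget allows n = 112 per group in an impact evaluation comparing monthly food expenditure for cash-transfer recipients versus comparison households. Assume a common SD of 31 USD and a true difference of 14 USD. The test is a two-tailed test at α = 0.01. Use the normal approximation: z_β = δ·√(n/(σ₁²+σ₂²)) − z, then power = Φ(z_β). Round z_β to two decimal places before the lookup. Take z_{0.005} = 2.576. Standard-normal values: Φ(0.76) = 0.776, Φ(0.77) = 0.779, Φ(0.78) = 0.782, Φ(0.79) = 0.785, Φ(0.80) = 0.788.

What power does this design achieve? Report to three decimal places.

Power ≈ 0.788

z_β = δ·√(n/(σ₁²+σ₂²)) − z_{α/2}
    = 14 · √(112/1922) − 2.576
    = 14 · 0.24140 − 2.576
    = 3.3796 − 2.576 = 0.8036 → 0.80
Power = Φ(0.80) = 0.788.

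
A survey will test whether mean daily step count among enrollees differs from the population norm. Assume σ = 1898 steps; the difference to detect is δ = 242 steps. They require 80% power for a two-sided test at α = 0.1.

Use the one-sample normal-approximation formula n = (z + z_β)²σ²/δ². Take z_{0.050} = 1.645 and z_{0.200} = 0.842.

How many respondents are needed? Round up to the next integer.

n = 381

n = (z_{α/2} + z_β)² · σ² / δ²
  = (1.645 + 0.842)² · 1898² / 242²
  = 6.1852 · 3602404 / 58564
  = 380.46
Round up → n = 381.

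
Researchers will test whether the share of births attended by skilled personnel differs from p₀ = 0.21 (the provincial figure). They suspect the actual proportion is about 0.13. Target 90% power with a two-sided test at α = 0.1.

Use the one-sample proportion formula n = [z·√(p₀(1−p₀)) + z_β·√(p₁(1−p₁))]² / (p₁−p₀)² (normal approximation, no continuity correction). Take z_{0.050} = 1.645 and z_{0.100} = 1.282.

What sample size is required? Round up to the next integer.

n = [z_{α/2}·√(p₀q₀) + z_β·√(p₁q₁)]² / (p₁ − p₀)²
  = [1.645·√(0.21·0.79) + 1.282·√(0.13·0.87)]² / (-0.08)²
  = [1.645·0.4073 + 1.282·0.3363]² / 0.0064
  = [1.1012]² / 0.0064
  = 189.46
Round up → n = 190.

n = 190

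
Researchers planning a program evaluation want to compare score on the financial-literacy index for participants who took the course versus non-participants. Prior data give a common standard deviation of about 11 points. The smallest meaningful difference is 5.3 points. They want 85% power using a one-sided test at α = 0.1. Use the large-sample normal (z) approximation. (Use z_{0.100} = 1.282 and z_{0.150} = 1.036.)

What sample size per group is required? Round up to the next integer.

n = (z_α + z_β)² · (σ₁² + σ₂²) / δ²
  = (1.282 + 1.036)² · (2·11² = 242) / 5.3²
  = 5.3731 · 242 / 28.09
  = 46.29
Round up → n = 47 per group.

n = 47 per group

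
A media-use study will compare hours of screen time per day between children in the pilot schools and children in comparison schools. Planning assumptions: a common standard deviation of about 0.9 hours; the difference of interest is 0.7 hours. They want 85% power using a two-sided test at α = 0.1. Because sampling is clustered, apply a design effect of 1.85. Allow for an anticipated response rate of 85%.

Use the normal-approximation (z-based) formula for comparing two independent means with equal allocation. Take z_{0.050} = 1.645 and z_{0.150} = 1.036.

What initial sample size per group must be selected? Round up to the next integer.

n = 52 per group

n = (z_{α/2} + z_β)² · (σ₁² + σ₂²) / δ²
  = (1.645 + 1.036)² · (2·0.9² = 1.62) / 0.7²
  = 7.1878 · 1.62 / 0.49
  = 23.76
Design effect: 1.85 × 23.76 = 43.96.
Adjust for 85% response: 43.96 / 0.85 = 51.72.
Round up → n = 52 per group.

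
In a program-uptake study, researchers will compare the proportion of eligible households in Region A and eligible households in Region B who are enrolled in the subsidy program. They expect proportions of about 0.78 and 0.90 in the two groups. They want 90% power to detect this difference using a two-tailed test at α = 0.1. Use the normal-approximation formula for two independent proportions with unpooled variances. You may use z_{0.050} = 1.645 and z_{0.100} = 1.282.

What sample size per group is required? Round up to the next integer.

n = 156 per group

n = (z_{α/2} + z_β)² · [p₁(1−p₁) + p₂(1−p₂)] / (p₁ − p₂)²
  = (1.645 + 1.282)² · (0.78·0.22 + 0.90·0.10) / (-0.12)²
  = (2.927)² · (0.1716 + 0.0900) / 0.0144
  = 8.5673 · 0.2616 / 0.0144
  = 155.64
Round up → n = 156 per group.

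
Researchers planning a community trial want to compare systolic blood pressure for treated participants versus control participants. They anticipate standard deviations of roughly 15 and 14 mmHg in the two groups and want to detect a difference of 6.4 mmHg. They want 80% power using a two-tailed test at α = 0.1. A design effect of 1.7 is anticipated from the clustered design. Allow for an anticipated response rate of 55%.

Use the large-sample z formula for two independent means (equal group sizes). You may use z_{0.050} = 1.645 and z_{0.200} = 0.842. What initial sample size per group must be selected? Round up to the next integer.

n = 197 per group

n = (z_{α/2} + z_β)² · (σ₁² + σ₂²) / δ²
  = (1.645 + 0.842)² · (15² + 14² = 421) / 6.4²
  = 6.1852 · 421 / 40.96
  = 63.57
Design effect: 1.7 × 63.57 = 108.07.
Adjust for 55% response: 108.07 / 0.55 = 196.50.
Round up → n = 197 per group.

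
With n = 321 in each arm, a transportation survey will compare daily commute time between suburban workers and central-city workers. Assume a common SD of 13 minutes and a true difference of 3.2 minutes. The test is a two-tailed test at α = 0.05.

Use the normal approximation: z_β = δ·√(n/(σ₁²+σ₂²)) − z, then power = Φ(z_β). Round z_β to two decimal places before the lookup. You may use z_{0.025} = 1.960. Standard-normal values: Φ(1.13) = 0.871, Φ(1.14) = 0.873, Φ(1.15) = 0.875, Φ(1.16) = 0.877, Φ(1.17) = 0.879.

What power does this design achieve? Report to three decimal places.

Power ≈ 0.877

z_β = δ·√(n/(σ₁²+σ₂²)) − z_{α/2}
    = 3.2 · √(321/338) − 1.960
    = 3.2 · 0.97453 − 1.960
    = 3.1185 − 1.960 = 1.1585 → 1.16
Power = Φ(1.16) = 0.877.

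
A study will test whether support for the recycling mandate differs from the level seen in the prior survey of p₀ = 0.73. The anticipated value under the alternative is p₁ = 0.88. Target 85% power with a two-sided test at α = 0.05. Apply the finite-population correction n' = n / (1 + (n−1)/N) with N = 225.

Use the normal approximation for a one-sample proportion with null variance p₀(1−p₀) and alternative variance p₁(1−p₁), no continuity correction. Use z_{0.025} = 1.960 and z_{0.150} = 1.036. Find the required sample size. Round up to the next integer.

n = 51

n = [z_{α/2}·√(p₀q₀) + z_β·√(p₁q₁)]² / (p₁ − p₀)²
  = [1.960·√(0.73·0.27) + 1.036·√(0.88·0.12)]² / (0.15)²
  = [1.960·0.4440 + 1.036·0.3250]² / 0.0225
  = [1.2068]² / 0.0225
  = 64.73
Finite-population correction (N = 225): 64.73 / (1 + (64.73 − 1)/225) = 50.44.
Round up → n = 51.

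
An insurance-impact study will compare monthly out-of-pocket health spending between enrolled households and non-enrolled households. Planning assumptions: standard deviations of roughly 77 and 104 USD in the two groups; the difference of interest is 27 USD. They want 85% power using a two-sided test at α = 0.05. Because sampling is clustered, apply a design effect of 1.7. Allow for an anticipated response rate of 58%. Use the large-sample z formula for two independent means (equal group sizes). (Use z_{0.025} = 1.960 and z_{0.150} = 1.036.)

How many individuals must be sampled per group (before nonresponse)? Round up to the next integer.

n = (z_{α/2} + z_β)² · (σ₁² + σ₂²) / δ²
  = (1.960 + 1.036)² · (77² + 104² = 16745) / 27²
  = 8.9760 · 16745 / 729
  = 206.18
Design effect: 1.7 × 206.18 = 350.50.
Adjust for 58% response: 350.50 / 0.58 = 604.31.
Round up → n = 605 per group.

n = 605 per group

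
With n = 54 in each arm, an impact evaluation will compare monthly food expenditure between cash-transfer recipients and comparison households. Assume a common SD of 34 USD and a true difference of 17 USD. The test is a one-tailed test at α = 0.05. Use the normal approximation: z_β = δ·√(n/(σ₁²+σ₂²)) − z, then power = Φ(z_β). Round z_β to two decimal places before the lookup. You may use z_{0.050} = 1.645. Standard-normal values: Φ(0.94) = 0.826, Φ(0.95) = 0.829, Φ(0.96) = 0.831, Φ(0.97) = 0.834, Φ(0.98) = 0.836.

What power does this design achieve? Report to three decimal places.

z_β = δ·√(n/(σ₁²+σ₂²)) − z_α
    = 17 · √(54/2312) − 1.645
    = 17 · 0.15283 − 1.645
    = 2.5981 − 1.645 = 0.9531 → 0.95
Power = Φ(0.95) = 0.829.

Power ≈ 0.829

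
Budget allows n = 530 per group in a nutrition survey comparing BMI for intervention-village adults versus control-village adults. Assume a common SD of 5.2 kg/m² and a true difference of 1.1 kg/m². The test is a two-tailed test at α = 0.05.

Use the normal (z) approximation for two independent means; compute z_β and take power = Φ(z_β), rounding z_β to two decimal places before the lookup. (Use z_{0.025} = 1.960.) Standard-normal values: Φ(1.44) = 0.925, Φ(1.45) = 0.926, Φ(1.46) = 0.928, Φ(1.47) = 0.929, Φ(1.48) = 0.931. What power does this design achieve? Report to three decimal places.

Power ≈ 0.931

z_β = δ·√(n/(σ₁²+σ₂²)) − z_{α/2}
    = 1.1 · √(530/54.08) − 1.960
    = 1.1 · 3.13054 − 1.960
    = 3.4436 − 1.960 = 1.4836 → 1.48
Power = Φ(1.48) = 0.931.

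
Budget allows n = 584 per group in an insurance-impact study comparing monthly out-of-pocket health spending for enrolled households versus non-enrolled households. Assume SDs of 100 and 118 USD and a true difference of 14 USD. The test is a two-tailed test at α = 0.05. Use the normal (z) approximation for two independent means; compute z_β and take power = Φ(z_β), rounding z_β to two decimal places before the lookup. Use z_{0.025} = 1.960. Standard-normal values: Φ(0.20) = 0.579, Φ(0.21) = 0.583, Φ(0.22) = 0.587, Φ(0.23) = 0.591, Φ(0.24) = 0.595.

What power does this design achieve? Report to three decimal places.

z_β = δ·√(n/(σ₁²+σ₂²)) − z_{α/2}
    = 14 · √(584/23924) − 1.960
    = 14 · 0.15624 − 1.960
    = 2.1873 − 1.960 = 0.2273 → 0.23
Power = Φ(0.23) = 0.591.

Power ≈ 0.591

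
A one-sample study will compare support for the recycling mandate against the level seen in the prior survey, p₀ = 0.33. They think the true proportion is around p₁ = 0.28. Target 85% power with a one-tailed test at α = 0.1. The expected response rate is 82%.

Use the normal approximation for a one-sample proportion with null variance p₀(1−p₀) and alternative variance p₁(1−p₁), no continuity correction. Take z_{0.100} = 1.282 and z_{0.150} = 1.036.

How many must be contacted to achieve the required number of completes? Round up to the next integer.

n = 557

n = [z_α·√(p₀q₀) + z_β·√(p₁q₁)]² / (p₁ − p₀)²
  = [1.282·√(0.33·0.67) + 1.036·√(0.28·0.72)]² / (-0.05)²
  = [1.282·0.4702 + 1.036·0.4490]² / 0.0025
  = [1.0680]² / 0.0025
  = 456.23
Adjust for 82% response: 456.23 / 0.82 = 556.38.
Round up → n = 557.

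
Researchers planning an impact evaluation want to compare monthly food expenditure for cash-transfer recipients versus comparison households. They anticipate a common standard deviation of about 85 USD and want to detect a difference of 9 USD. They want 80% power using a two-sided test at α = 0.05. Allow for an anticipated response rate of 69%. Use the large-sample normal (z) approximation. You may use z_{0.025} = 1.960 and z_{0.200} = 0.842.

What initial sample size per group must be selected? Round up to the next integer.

n = 2030 per group

n = (z_{α/2} + z_β)² · (σ₁² + σ₂²) / δ²
  = (1.960 + 0.842)² · (2·85² = 14450) / 9²
  = 7.8512 · 14450 / 81
  = 1400.62
Adjust for 69% response: 1400.62 / 0.69 = 2029.88.
Round up → n = 2030 per group.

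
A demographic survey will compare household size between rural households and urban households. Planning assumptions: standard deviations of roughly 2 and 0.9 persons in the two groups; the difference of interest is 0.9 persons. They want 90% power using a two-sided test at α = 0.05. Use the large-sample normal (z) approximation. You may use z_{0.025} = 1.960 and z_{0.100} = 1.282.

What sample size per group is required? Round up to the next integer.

n = 63 per group

n = (z_{α/2} + z_β)² · (σ₁² + σ₂²) / δ²
  = (1.960 + 1.282)² · (2² + 0.9² = 4.81) / 0.9²
  = 10.5106 · 4.81 / 0.81
  = 62.41
Round up → n = 63 per group.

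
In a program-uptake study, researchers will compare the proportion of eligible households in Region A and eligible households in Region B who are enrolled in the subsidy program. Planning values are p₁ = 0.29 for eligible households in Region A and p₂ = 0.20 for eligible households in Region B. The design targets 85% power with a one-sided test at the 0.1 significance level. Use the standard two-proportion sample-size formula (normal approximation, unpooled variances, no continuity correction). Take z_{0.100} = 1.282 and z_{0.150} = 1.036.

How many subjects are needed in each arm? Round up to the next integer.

n = (z_α + z_β)² · [p₁(1−p₁) + p₂(1−p₂)] / (p₁ − p₂)²
  = (1.282 + 1.036)² · (0.29·0.71 + 0.20·0.80) / (0.09)²
  = (2.318)² · (0.2059 + 0.1600) / 0.0081
  = 5.3731 · 0.3659 / 0.0081
  = 242.72
Round up → n = 243 per group.

n = 243 per group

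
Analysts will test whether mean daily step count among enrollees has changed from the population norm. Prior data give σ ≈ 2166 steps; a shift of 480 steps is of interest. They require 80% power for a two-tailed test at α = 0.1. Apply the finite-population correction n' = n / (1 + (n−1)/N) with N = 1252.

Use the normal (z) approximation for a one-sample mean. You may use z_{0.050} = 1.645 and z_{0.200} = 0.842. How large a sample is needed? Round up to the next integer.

n = (z_{α/2} + z_β)² · σ² / δ²
  = (1.645 + 0.842)² · 2166² / 480²
  = 6.1852 · 4691556 / 230400
  = 125.95
Finite-population correction (N = 1252): 125.95 / (1 + (125.95 − 1)/1252) = 114.52.
Round up → n = 115.

n = 115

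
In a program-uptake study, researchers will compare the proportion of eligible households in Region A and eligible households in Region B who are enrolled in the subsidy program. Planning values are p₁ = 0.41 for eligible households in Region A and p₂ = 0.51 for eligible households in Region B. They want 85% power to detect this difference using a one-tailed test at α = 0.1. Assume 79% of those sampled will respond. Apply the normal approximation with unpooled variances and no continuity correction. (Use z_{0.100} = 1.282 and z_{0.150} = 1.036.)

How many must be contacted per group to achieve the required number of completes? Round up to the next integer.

n = 335 per group

n = (z_α + z_β)² · [p₁(1−p₁) + p₂(1−p₂)] / (p₁ − p₂)²
  = (1.282 + 1.036)² · (0.41·0.59 + 0.51·0.49) / (-0.10)²
  = (2.318)² · (0.2419 + 0.2499) / 0.0100
  = 5.3731 · 0.4918 / 0.0100
  = 264.25
Adjust for 79% response: 264.25 / 0.79 = 334.49.
Round up → n = 335 per group.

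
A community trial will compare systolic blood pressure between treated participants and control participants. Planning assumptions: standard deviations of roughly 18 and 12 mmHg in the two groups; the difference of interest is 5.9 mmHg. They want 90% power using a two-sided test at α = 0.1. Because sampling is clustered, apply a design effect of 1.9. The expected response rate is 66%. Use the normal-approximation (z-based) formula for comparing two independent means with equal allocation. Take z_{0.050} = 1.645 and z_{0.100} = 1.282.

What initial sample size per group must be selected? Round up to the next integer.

n = 332 per group

n = (z_{α/2} + z_β)² · (σ₁² + σ₂²) / δ²
  = (1.645 + 1.282)² · (18² + 12² = 468) / 5.9²
  = 8.5673 · 468 / 34.81
  = 115.18
Design effect: 1.9 × 115.18 = 218.85.
Adjust for 66% response: 218.85 / 0.66 = 331.59.
Round up → n = 332 per group.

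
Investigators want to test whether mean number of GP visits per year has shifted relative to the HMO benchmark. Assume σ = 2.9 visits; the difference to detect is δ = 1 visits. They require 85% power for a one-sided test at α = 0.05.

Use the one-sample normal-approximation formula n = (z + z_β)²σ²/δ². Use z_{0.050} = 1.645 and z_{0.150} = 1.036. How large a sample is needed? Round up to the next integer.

n = (z_α + z_β)² · σ² / δ²
  = (1.645 + 1.036)² · 2.9² / 1²
  = 7.1878 · 8.41 / 1
  = 60.45
Round up → n = 61.

n = 61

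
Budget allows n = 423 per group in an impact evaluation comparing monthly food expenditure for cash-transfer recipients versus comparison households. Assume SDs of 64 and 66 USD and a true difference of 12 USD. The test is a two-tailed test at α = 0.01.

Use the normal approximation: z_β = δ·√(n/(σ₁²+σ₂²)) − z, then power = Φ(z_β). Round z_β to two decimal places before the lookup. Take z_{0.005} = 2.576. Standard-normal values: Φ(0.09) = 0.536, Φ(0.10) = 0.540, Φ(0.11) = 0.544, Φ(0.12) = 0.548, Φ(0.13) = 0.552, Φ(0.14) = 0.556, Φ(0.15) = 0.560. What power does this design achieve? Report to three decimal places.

Power ≈ 0.544

z_β = δ·√(n/(σ₁²+σ₂²)) − z_{α/2}
    = 12 · √(423/8452) − 2.576
    = 12 · 0.22371 − 2.576
    = 2.6846 − 2.576 = 0.1086 → 0.11
Power = Φ(0.11) = 0.544.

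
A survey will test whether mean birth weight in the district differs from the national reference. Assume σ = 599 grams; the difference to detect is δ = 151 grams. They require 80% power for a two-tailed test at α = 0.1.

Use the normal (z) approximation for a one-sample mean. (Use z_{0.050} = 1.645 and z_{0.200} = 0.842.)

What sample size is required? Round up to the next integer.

n = (z_{α/2} + z_β)² · σ² / δ²
  = (1.645 + 0.842)² · 599² / 151²
  = 6.1852 · 358801 / 22801
  = 97.33
Round up → n = 98.

n = 98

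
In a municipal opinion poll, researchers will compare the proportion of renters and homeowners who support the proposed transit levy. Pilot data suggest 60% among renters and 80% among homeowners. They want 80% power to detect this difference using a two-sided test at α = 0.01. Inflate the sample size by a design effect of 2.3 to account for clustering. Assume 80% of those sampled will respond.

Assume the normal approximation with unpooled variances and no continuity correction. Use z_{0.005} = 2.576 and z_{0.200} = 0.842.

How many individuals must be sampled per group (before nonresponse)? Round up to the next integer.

n = 336 per group

n = (z_{α/2} + z_β)² · [p₁(1−p₁) + p₂(1−p₂)] / (p₁ − p₂)²
  = (2.576 + 0.842)² · (0.60·0.40 + 0.80·0.20) / (-0.20)²
  = (3.418)² · (0.2400 + 0.1600) / 0.0400
  = 11.6827 · 0.4000 / 0.0400
  = 116.83
Design effect: 2.3 × 116.83 = 268.70.
Adjust for 80% response: 268.70 / 0.80 = 335.88.
Round up → n = 336 per group.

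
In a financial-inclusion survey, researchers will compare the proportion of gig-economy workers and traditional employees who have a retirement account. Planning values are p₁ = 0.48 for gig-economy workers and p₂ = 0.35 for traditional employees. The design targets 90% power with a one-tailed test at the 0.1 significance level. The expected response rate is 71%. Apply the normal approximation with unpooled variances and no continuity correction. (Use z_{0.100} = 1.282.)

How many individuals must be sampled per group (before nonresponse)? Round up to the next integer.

n = (z_α + z_β)² · [p₁(1−p₁) + p₂(1−p₂)] / (p₁ − p₂)²
  = (1.282 + 1.282)² · (0.48·0.52 + 0.35·0.65) / (0.13)²
  = (2.564)² · (0.2496 + 0.2275) / 0.0169
  = 6.5741 · 0.4771 / 0.0169
  = 185.59
Adjust for 71% response: 185.59 / 0.71 = 261.40.
Round up → n = 262 per group.

n = 262 per group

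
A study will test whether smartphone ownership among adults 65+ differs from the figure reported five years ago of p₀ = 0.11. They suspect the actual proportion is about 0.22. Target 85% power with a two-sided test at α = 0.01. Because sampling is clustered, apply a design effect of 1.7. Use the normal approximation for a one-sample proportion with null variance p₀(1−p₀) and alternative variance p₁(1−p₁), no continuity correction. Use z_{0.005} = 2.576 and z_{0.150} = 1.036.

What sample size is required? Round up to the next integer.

n = [z_{α/2}·√(p₀q₀) + z_β·√(p₁q₁)]² / (p₁ − p₀)²
  = [2.576·√(0.11·0.89) + 1.036·√(0.22·0.78)]² / (0.11)²
  = [2.576·0.3129 + 1.036·0.4142]² / 0.0121
  = [1.2352]² / 0.0121
  = 126.08
Design effect: 1.7 × 126.08 = 214.34.
Round up → n = 215.

n = 215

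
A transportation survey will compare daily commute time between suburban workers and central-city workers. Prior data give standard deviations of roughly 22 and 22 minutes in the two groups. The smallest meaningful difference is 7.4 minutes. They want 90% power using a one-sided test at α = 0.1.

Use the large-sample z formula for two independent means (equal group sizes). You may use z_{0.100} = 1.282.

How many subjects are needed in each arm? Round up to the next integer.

n = 117 per group

n = (z_α + z_β)² · (σ₁² + σ₂²) / δ²
  = (1.282 + 1.282)² · (22² + 22² = 968) / 7.4²
  = 6.5741 · 968 / 54.76
  = 116.21
Round up → n = 117 per group.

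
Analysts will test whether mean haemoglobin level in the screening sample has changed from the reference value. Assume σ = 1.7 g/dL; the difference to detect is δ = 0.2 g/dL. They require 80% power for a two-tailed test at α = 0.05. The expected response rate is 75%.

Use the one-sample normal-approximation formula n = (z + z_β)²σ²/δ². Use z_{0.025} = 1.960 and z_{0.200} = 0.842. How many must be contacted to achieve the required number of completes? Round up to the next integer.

n = 757

n = (z_{α/2} + z_β)² · σ² / δ²
  = (1.960 + 0.842)² · 1.7² / 0.2²
  = 7.8512 · 2.89 / 0.04
  = 567.25
Adjust for 75% response: 567.25 / 0.75 = 756.33.
Round up → n = 757.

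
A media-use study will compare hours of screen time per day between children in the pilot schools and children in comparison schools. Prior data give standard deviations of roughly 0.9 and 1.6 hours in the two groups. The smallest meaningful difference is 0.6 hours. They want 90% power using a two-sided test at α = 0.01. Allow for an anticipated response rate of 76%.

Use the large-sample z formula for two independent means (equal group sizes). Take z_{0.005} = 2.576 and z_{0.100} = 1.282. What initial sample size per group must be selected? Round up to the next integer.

n = 184 per group

n = (z_{α/2} + z_β)² · (σ₁² + σ₂²) / δ²
  = (2.576 + 1.282)² · (0.9² + 1.6² = 3.37) / 0.6²
  = 14.8842 · 3.37 / 0.36
  = 139.33
Adjust for 76% response: 139.33 / 0.76 = 183.33.
Round up → n = 184 per group.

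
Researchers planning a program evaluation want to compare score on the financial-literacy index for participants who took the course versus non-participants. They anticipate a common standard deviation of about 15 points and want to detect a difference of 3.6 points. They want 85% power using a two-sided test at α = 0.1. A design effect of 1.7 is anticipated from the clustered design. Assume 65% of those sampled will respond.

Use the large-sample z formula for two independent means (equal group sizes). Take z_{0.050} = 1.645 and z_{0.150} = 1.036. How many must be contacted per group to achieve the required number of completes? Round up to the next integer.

n = (z_{α/2} + z_β)² · (σ₁² + σ₂²) / δ²
  = (1.645 + 1.036)² · (2·15² = 450) / 3.6²
  = 7.1878 · 450 / 12.96
  = 249.58
Design effect: 1.7 × 249.58 = 424.28.
Adjust for 65% response: 424.28 / 0.65 = 652.73.
Round up → n = 653 per group.

n = 653 per group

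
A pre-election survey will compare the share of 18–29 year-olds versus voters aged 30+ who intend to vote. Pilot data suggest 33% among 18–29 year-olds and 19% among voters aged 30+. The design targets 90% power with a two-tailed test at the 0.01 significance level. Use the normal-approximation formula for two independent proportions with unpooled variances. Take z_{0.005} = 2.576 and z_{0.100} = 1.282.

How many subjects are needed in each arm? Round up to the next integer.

n = 285 per group

n = (z_{α/2} + z_β)² · [p₁(1−p₁) + p₂(1−p₂)] / (p₁ − p₂)²
  = (2.576 + 1.282)² · (0.33·0.67 + 0.19·0.81) / (0.14)²
  = (3.858)² · (0.2211 + 0.1539) / 0.0196
  = 14.8842 · 0.3750 / 0.0196
  = 284.77
Round up → n = 285 per group.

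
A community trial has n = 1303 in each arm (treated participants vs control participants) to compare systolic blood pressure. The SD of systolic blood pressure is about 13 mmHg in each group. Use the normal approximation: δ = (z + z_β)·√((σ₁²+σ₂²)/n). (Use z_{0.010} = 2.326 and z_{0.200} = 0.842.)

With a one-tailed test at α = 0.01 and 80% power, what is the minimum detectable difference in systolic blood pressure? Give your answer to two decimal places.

Minimum detectable difference ≈ 1.61 mmHg

δ = (z_α + z_β) · √((σ₁²+σ₂²)/n)
  = (2.326 + 0.842) · √(338/1303)
  = 3.168 · √0.2594
  = 3.168 · 0.5093
  = 1.6135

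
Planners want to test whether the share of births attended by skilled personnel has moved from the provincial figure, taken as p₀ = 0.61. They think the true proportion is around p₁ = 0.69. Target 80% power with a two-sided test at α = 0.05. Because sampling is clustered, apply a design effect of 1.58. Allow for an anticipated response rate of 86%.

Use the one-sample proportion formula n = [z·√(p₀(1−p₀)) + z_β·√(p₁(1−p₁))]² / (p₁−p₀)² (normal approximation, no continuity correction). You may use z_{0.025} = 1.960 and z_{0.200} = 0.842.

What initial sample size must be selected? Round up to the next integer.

n = 520

n = [z_{α/2}·√(p₀q₀) + z_β·√(p₁q₁)]² / (p₁ − p₀)²
  = [1.960·√(0.61·0.39) + 0.842·√(0.69·0.31)]² / (0.08)²
  = [1.960·0.4877 + 0.842·0.4625]² / 0.0064
  = [1.3454]² / 0.0064
  = 282.83
Design effect: 1.58 × 282.83 = 446.87.
Adjust for 86% response: 446.87 / 0.86 = 519.62.
Round up → n = 520.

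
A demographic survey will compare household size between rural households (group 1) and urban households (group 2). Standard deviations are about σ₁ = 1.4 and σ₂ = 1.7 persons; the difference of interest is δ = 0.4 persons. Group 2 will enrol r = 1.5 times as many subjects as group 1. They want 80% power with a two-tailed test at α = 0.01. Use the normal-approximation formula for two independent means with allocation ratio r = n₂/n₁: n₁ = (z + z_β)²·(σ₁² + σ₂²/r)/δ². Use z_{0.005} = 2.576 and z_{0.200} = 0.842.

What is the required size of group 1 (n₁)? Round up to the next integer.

n₁ = (z_{α/2} + z_β)² · (σ₁² + σ₂²/r) / δ²
   = (2.576 + 0.842)² · (1.4² + 1.7²/1.5) / 0.4²
   = 11.6827 · (1.96 + 1.9267) / 0.16
   = 11.6827 · 3.8867 / 0.16
   = 283.79
Round up → n₁ = 284; n₂ = r·n₁ = 1.5 × 284 = 426.

n₁ = 284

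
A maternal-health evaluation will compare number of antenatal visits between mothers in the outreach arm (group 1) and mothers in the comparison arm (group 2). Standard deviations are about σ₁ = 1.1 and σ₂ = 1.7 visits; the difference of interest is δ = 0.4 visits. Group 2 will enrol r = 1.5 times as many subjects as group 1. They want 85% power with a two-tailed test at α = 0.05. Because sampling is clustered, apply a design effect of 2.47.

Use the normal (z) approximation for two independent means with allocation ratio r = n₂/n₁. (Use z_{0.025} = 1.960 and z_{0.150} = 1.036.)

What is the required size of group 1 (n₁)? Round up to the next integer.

n₁ = 435

n₁ = (z_{α/2} + z_β)² · (σ₁² + σ₂²/r) / δ²
   = (1.960 + 1.036)² · (1.1² + 1.7²/1.5) / 0.4²
   = 8.9760 · (1.21 + 1.9267) / 0.16
   = 8.9760 · 3.1367 / 0.16
   = 175.97
Design effect: 2.47 × 175.97 = 434.64.
Round up → n₁ = 435; n₂ = r·n₁ = 1.5 × 435 = 653.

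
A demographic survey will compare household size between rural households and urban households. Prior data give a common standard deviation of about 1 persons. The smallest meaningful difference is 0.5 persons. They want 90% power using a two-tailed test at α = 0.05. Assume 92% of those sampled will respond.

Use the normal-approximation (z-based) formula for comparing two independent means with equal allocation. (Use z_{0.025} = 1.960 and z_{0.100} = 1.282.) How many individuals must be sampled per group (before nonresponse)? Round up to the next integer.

n = (z_{α/2} + z_β)² · (σ₁² + σ₂²) / δ²
  = (1.960 + 1.282)² · (2·1² = 2) / 0.5²
  = 10.5106 · 2 / 0.25
  = 84.08
Adjust for 92% response: 84.08 / 0.92 = 91.40.
Round up → n = 92 per group.

n = 92 per group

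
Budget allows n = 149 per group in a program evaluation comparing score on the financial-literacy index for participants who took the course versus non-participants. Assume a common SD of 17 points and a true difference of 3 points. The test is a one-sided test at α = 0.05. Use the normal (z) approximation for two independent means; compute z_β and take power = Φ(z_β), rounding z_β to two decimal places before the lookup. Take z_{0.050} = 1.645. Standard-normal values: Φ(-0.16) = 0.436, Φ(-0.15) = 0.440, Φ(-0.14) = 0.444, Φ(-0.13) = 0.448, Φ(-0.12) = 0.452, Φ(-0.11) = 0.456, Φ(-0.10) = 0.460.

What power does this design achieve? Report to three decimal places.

z_β = δ·√(n/(σ₁²+σ₂²)) − z_α
    = 3 · √(149/578) − 1.645
    = 3 · 0.50773 − 1.645
    = 1.5232 − 1.645 = -0.1218 → -0.12
Power = Φ(-0.12) = 0.452.

Power ≈ 0.452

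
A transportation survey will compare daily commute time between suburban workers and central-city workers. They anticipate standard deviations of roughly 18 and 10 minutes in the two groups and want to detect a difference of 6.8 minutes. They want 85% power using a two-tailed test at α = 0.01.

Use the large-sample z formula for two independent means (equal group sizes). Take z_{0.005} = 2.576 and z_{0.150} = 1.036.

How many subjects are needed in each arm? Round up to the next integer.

n = (z_{α/2} + z_β)² · (σ₁² + σ₂²) / δ²
  = (2.576 + 1.036)² · (18² + 10² = 424) / 6.8²
  = 13.0465 · 424 / 46.24
  = 119.63
Round up → n = 120 per group.

n = 120 per group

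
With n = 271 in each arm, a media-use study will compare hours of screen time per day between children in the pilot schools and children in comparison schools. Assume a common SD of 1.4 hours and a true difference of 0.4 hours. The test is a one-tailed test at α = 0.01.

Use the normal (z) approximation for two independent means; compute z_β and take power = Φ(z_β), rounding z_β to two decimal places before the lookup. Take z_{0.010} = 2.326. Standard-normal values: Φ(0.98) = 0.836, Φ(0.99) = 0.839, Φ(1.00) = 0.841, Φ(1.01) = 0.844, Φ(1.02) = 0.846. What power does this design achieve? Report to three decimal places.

Power ≈ 0.841

z_β = δ·√(n/(σ₁²+σ₂²)) − z_α
    = 0.4 · √(271/3.92) − 2.326
    = 0.4 · 8.31460 − 2.326
    = 3.3258 − 2.326 = 0.9998 → 1.00
Power = Φ(1.00) = 0.841.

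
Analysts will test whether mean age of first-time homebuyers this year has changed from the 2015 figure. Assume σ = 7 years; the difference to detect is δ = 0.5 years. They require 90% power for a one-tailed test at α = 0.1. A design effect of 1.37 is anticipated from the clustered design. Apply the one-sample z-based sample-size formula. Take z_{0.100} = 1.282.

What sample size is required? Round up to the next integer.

n = (z_α + z_β)² · σ² / δ²
  = (1.282 + 1.282)² · 7² / 0.5²
  = 6.5741 · 49 / 0.25
  = 1288.52
Design effect: 1.37 × 1288.52 = 1765.28.
Round up → n = 1766.

n = 1766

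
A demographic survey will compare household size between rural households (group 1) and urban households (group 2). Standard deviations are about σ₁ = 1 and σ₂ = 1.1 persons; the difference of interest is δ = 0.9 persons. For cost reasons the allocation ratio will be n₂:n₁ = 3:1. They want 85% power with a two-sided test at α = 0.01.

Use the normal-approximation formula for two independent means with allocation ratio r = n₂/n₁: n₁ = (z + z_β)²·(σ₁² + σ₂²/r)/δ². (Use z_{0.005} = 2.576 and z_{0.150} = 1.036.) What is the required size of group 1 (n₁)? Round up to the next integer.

n₁ = (z_{α/2} + z_β)² · (σ₁² + σ₂²/r) / δ²
   = (2.576 + 1.036)² · (1² + 1.1²/3) / 0.9²
   = 13.0465 · (1 + 0.40333) / 0.81
   = 13.0465 · 1.4033 / 0.81
   = 22.60
Round up → n₁ = 23; n₂ = r·n₁ = 3 × 23 = 69.

n₁ = 23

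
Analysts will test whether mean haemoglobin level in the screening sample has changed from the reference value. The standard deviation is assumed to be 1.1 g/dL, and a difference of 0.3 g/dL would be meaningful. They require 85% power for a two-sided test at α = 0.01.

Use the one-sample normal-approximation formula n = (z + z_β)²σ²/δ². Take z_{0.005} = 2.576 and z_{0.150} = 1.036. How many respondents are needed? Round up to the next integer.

n = (z_{α/2} + z_β)² · σ² / δ²
  = (2.576 + 1.036)² · 1.1² / 0.3²
  = 13.0465 · 1.21 / 0.09
  = 175.40
Round up → n = 176.

n = 176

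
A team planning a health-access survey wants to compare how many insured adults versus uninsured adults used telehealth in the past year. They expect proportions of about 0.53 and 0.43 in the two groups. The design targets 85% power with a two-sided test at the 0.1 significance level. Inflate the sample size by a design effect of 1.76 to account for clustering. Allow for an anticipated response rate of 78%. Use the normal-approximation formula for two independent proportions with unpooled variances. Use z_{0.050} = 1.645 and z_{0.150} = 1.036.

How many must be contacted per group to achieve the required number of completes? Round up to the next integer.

n = 802 per group

n = (z_{α/2} + z_β)² · [p₁(1−p₁) + p₂(1−p₂)] / (p₁ − p₂)²
  = (1.645 + 1.036)² · (0.53·0.47 + 0.43·0.57) / (0.10)²
  = (2.681)² · (0.2491 + 0.2451) / 0.0100
  = 7.1878 · 0.4942 / 0.0100
  = 355.22
Design effect: 1.76 × 355.22 = 625.19.
Adjust for 78% response: 625.19 / 0.78 = 801.52.
Round up → n = 802 per group.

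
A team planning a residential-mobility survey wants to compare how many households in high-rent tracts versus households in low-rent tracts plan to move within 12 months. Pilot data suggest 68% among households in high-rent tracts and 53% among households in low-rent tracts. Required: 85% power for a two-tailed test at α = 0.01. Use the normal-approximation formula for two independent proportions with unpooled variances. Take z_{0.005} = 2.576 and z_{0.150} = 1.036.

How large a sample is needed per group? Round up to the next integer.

n = (z_{α/2} + z_β)² · [p₁(1−p₁) + p₂(1−p₂)] / (p₁ − p₂)²
  = (2.576 + 1.036)² · (0.68·0.32 + 0.53·0.47) / (0.15)²
  = (3.612)² · (0.2176 + 0.2491) / 0.0225
  = 13.0465 · 0.4667 / 0.0225
  = 270.61
Round up → n = 271 per group.

n = 271 per group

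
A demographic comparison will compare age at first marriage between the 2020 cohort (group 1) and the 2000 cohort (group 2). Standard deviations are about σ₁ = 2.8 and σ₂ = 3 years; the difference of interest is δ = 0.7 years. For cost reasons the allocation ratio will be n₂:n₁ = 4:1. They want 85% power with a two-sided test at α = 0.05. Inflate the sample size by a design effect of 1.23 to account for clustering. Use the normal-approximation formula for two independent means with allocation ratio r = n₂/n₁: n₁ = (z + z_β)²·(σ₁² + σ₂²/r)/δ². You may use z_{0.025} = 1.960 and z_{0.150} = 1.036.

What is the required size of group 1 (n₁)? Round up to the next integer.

n₁ = (z_{α/2} + z_β)² · (σ₁² + σ₂²/r) / δ²
   = (1.960 + 1.036)² · (2.8² + 3²/4) / 0.7²
   = 8.9760 · (7.84 + 2.25) / 0.49
   = 8.9760 · 10.09 / 0.49
   = 184.83
Design effect: 1.23 × 184.83 = 227.34.
Round up → n₁ = 228; n₂ = r·n₁ = 4 × 228 = 912.

n₁ = 228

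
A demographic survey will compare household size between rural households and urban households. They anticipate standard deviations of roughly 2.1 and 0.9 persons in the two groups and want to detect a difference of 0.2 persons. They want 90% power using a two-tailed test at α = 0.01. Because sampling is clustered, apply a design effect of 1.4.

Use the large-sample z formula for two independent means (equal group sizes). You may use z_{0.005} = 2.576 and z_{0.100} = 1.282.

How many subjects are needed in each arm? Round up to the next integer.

n = (z_{α/2} + z_β)² · (σ₁² + σ₂²) / δ²
  = (2.576 + 1.282)² · (2.1² + 0.9² = 5.22) / 0.2²
  = 14.8842 · 5.22 / 0.04
  = 1942.38
Design effect: 1.4 × 1942.38 = 2719.34.
Round up → n = 2720 per group.

n = 2720 per group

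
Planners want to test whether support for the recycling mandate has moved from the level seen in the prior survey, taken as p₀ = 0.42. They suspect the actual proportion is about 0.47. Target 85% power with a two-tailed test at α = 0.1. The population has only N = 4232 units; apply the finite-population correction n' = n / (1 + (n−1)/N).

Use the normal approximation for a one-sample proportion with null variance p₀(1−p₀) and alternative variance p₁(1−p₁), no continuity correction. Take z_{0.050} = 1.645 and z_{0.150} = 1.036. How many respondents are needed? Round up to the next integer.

n = 606

n = [z_{α/2}·√(p₀q₀) + z_β·√(p₁q₁)]² / (p₁ − p₀)²
  = [1.645·√(0.42·0.58) + 1.036·√(0.47·0.53)]² / (0.05)²
  = [1.645·0.4936 + 1.036·0.4991]² / 0.0025
  = [1.3290]² / 0.0025
  = 706.47
Finite-population correction (N = 4232): 706.47 / (1 + (706.47 − 1)/4232) = 605.53.
Round up → n = 606.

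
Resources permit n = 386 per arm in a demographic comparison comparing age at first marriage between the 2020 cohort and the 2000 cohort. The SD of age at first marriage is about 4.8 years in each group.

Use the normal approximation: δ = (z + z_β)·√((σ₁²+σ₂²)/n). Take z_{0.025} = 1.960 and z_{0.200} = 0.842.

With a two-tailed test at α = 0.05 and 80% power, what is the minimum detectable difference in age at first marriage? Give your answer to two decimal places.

δ = (z_{α/2} + z_β) · √((σ₁²+σ₂²)/n)
  = (1.960 + 0.842) · √(46.08/386)
  = 2.802 · √0.11938
  = 2.802 · 0.3455
  = 0.9681

Minimum detectable difference ≈ 0.97 years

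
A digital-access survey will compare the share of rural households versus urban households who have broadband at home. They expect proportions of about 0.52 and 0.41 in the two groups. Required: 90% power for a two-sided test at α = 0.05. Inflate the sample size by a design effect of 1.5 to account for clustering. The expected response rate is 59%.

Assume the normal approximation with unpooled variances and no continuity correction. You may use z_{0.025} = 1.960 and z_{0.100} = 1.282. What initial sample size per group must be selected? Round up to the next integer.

n = (z_{α/2} + z_β)² · [p₁(1−p₁) + p₂(1−p₂)] / (p₁ − p₂)²
  = (1.960 + 1.282)² · (0.52·0.48 + 0.41·0.59) / (0.11)²
  = (3.242)² · (0.2496 + 0.2419) / 0.0121
  = 10.5106 · 0.4915 / 0.0121
  = 426.94
Design effect: 1.5 × 426.94 = 640.41.
Adjust for 59% response: 640.41 / 0.59 = 1085.43.
Round up → n = 1086 per group.

n = 1086 per group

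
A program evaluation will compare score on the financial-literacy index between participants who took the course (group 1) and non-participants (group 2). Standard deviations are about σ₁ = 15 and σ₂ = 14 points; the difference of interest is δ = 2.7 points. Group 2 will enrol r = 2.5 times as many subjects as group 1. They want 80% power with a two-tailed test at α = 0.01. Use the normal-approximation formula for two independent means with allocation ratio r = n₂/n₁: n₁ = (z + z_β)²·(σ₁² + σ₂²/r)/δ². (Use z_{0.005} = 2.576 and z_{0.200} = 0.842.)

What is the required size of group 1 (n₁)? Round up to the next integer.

n₁ = (z_{α/2} + z_β)² · (σ₁² + σ₂²/r) / δ²
   = (2.576 + 0.842)² · (15² + 14²/2.5) / 2.7²
   = 11.6827 · (225 + 78.4) / 7.29
   = 11.6827 · 303.4 / 7.29
   = 486.22
Round up → n₁ = 487; n₂ = r·n₁ = 2.5 × 487 = 1218.

n₁ = 487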